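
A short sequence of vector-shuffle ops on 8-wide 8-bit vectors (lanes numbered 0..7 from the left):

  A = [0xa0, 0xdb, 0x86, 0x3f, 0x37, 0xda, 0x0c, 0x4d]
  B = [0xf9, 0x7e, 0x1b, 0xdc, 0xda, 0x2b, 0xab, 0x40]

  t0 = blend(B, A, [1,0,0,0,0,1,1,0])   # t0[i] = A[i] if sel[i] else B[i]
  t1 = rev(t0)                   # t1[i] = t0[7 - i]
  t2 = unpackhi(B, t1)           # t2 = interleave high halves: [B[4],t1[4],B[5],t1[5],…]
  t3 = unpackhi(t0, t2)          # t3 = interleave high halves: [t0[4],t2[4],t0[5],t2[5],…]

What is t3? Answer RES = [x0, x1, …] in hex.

t0 = [0xa0, 0x7e, 0x1b, 0xdc, 0xda, 0xda, 0x0c, 0x40]
t1 = [0x40, 0x0c, 0xda, 0xda, 0xdc, 0x1b, 0x7e, 0xa0]
t2 = [0xda, 0xdc, 0x2b, 0x1b, 0xab, 0x7e, 0x40, 0xa0]
t3 = [0xda, 0xab, 0xda, 0x7e, 0x0c, 0x40, 0x40, 0xa0]

RES = [ 0xda  0xab  0xda  0x7e  0x0c  0x40  0x40  0xa0 ]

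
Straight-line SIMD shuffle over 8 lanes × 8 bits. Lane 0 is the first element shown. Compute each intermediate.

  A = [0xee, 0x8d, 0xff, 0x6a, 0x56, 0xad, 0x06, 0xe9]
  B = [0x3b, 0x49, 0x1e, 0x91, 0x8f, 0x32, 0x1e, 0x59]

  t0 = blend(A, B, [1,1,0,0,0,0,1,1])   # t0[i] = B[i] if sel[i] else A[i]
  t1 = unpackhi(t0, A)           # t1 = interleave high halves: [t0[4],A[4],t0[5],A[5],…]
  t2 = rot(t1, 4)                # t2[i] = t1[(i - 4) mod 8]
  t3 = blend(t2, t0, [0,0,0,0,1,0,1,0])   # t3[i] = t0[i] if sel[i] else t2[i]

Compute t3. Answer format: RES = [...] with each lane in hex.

t0 = [0x3b, 0x49, 0xff, 0x6a, 0x56, 0xad, 0x1e, 0x59]
t1 = [0x56, 0x56, 0xad, 0xad, 0x1e, 0x06, 0x59, 0xe9]
t2 = [0x1e, 0x06, 0x59, 0xe9, 0x56, 0x56, 0xad, 0xad]
t3 = [0x1e, 0x06, 0x59, 0xe9, 0x56, 0x56, 0x1e, 0xad]

RES = [ 0x1e  0x06  0x59  0xe9  0x56  0x56  0x1e  0xad ]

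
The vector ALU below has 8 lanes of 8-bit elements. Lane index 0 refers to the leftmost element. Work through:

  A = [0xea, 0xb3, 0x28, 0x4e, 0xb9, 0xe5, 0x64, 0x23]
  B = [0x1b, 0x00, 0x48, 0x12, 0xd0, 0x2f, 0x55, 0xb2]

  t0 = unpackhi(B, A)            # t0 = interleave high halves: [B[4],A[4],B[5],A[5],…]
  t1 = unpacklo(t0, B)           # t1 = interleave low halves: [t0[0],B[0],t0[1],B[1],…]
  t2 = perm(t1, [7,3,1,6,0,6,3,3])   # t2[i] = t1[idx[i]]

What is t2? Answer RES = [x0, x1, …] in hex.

→ t0 |d0|b9|2f|e5|55|64|b2|23|
→ t1 |d0|1b|b9|00|2f|48|e5|12|
→ t2 |12|00|1b|e5|d0|e5|00|00|

RES = [0x12, 0x00, 0x1b, 0xe5, 0xd0, 0xe5, 0x00, 0x00]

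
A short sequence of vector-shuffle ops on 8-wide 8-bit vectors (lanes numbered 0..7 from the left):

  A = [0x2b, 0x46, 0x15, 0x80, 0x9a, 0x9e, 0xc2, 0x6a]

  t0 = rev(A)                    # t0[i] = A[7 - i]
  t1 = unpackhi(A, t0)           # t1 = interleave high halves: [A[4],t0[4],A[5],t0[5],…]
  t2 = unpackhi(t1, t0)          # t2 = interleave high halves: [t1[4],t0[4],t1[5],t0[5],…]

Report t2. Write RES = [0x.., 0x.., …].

RES = [0xc2, 0x80, 0x46, 0x15, 0x6a, 0x46, 0x2b, 0x2b]

t0 = [0x6a, 0xc2, 0x9e, 0x9a, 0x80, 0x15, 0x46, 0x2b]
t1 = [0x9a, 0x80, 0x9e, 0x15, 0xc2, 0x46, 0x6a, 0x2b]
t2 = [0xc2, 0x80, 0x46, 0x15, 0x6a, 0x46, 0x2b, 0x2b]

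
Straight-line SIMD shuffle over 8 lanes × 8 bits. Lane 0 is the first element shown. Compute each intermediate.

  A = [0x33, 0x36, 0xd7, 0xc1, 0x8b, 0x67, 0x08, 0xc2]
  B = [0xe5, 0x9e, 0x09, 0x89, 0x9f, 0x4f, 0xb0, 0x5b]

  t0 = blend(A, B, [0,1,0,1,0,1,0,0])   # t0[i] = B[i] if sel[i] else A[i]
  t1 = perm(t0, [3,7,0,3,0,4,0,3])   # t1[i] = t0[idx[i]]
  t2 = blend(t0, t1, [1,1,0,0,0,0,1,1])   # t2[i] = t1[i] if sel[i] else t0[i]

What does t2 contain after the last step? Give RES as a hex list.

RES = [ 0x89  0xc2  0xd7  0x89  0x8b  0x4f  0x33  0x89 ]

→ t0 |33|9e|d7|89|8b|4f|08|c2|
→ t1 |89|c2|33|89|33|8b|33|89|
→ t2 |89|c2|d7|89|8b|4f|33|89|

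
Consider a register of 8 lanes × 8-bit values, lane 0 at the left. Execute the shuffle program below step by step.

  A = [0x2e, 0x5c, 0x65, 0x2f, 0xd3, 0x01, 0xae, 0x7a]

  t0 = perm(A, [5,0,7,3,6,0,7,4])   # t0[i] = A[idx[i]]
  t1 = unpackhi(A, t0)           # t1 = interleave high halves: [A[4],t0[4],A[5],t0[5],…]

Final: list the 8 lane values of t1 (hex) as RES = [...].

t0 = [0x01, 0x2e, 0x7a, 0x2f, 0xae, 0x2e, 0x7a, 0xd3]
t1 = [0xd3, 0xae, 0x01, 0x2e, 0xae, 0x7a, 0x7a, 0xd3]

RES = [0xd3, 0xae, 0x01, 0x2e, 0xae, 0x7a, 0x7a, 0xd3]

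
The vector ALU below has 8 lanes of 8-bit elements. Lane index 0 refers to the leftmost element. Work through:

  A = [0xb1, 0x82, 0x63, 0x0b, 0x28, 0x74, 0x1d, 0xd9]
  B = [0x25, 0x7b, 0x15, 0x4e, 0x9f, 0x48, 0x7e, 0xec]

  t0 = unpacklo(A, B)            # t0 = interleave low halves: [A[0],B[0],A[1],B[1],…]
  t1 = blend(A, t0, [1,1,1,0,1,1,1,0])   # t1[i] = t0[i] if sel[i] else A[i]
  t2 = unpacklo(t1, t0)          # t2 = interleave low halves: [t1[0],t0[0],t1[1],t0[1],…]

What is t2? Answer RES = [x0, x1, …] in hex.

→ t0 |b1|25|82|7b|63|15|0b|4e|
→ t1 |b1|25|82|0b|63|15|0b|d9|
→ t2 |b1|b1|25|25|82|82|0b|7b|

RES = [0xb1, 0xb1, 0x25, 0x25, 0x82, 0x82, 0x0b, 0x7b]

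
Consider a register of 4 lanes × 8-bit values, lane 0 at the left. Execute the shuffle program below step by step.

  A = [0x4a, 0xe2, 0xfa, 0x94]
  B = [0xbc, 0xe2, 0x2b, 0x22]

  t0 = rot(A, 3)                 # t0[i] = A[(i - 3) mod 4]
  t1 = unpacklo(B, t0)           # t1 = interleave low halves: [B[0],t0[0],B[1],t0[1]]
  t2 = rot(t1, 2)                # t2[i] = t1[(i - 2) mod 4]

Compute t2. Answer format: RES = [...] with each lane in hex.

  t0: e2 fa 94 4a
  t1: bc e2 e2 fa
  t2: e2 fa bc e2

RES = [ 0xe2  0xfa  0xbc  0xe2 ]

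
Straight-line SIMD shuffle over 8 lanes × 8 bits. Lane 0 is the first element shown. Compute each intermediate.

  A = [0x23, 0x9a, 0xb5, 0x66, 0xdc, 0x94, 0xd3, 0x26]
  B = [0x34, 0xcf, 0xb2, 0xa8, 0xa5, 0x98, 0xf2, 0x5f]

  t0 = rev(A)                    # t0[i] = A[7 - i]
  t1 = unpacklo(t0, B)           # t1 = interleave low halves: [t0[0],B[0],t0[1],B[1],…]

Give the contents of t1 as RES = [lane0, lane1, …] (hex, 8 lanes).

RES = [0x26, 0x34, 0xd3, 0xcf, 0x94, 0xb2, 0xdc, 0xa8]

  t0: 26 d3 94 dc 66 b5 9a 23
  t1: 26 34 d3 cf 94 b2 dc a8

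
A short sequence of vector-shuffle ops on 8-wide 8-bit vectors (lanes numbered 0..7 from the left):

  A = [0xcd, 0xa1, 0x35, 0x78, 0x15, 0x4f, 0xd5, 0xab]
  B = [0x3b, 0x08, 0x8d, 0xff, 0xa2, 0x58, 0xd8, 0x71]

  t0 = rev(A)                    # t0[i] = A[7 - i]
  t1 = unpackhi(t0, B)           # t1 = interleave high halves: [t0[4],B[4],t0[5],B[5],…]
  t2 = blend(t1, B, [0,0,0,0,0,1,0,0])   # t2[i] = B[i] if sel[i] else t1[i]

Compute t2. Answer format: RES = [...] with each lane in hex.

RES = [0x78, 0xa2, 0x35, 0x58, 0xa1, 0x58, 0xcd, 0x71]

  t0: ab d5 4f 15 78 35 a1 cd
  t1: 78 a2 35 58 a1 d8 cd 71
  t2: 78 a2 35 58 a1 58 cd 71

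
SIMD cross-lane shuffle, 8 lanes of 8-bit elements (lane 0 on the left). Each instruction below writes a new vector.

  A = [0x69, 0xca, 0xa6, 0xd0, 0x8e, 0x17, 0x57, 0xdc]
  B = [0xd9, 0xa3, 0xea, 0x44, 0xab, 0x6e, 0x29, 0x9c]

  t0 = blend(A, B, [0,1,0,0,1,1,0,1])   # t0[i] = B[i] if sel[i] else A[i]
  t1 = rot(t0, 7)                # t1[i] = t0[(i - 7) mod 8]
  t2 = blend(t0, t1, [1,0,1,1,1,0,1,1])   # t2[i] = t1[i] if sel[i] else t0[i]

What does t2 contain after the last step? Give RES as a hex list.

RES = [ 0xa3  0xa3  0xd0  0xab  0x6e  0x6e  0x9c  0x69 ]

t0 = [0x69, 0xa3, 0xa6, 0xd0, 0xab, 0x6e, 0x57, 0x9c]
t1 = [0xa3, 0xa6, 0xd0, 0xab, 0x6e, 0x57, 0x9c, 0x69]
t2 = [0xa3, 0xa3, 0xd0, 0xab, 0x6e, 0x6e, 0x9c, 0x69]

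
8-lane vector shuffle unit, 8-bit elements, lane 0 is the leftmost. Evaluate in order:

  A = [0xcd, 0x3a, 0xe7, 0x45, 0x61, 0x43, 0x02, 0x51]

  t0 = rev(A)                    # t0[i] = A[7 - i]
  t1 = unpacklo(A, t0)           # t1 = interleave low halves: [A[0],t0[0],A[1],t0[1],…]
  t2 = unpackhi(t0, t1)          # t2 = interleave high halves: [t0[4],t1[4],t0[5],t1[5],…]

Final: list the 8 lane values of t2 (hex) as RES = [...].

→ t0 |51|02|43|61|45|e7|3a|cd|
→ t1 |cd|51|3a|02|e7|43|45|61|
→ t2 |45|e7|e7|43|3a|45|cd|61|

RES = [0x45, 0xe7, 0xe7, 0x43, 0x3a, 0x45, 0xcd, 0x61]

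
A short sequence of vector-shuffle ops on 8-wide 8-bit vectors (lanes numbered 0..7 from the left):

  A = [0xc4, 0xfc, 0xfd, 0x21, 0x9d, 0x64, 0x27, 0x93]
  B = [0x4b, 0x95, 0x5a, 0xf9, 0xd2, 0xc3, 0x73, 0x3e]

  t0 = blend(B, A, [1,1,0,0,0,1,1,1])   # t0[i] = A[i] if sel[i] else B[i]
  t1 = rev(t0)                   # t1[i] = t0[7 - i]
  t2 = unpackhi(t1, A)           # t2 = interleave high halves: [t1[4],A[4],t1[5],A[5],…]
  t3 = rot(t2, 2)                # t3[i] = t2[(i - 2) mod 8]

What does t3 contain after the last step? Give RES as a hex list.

t0 = [0xc4, 0xfc, 0x5a, 0xf9, 0xd2, 0x64, 0x27, 0x93]
t1 = [0x93, 0x27, 0x64, 0xd2, 0xf9, 0x5a, 0xfc, 0xc4]
t2 = [0xf9, 0x9d, 0x5a, 0x64, 0xfc, 0x27, 0xc4, 0x93]
t3 = [0xc4, 0x93, 0xf9, 0x9d, 0x5a, 0x64, 0xfc, 0x27]

RES = [ 0xc4  0x93  0xf9  0x9d  0x5a  0x64  0xfc  0x27 ]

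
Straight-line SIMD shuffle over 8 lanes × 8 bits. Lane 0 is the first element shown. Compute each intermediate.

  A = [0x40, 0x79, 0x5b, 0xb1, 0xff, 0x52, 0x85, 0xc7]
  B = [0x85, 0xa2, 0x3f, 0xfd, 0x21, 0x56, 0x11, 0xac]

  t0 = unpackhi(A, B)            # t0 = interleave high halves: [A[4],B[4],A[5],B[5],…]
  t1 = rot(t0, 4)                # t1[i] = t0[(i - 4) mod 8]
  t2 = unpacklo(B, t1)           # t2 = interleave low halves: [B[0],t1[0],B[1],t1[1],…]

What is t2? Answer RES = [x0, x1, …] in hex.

  t0: ff 21 52 56 85 11 c7 ac
  t1: 85 11 c7 ac ff 21 52 56
  t2: 85 85 a2 11 3f c7 fd ac

RES = [0x85, 0x85, 0xa2, 0x11, 0x3f, 0xc7, 0xfd, 0xac]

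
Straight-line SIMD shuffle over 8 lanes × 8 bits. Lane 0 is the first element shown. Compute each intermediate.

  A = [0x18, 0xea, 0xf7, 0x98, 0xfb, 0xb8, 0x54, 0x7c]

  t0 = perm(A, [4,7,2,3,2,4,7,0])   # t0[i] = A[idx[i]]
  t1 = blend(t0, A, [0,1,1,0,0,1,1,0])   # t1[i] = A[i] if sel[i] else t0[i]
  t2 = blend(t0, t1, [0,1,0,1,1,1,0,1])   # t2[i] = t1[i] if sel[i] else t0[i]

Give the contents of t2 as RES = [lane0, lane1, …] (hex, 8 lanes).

  t0: fb 7c f7 98 f7 fb 7c 18
  t1: fb ea f7 98 f7 b8 54 18
  t2: fb ea f7 98 f7 b8 7c 18

RES = [ 0xfb  0xea  0xf7  0x98  0xf7  0xb8  0x7c  0x18 ]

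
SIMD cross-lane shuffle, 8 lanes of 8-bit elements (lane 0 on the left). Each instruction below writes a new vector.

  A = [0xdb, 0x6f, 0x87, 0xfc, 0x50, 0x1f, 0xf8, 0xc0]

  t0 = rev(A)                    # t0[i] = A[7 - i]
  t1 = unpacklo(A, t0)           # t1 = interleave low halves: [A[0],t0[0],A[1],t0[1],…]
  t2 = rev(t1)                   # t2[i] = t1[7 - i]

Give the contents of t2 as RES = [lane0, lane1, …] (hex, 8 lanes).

RES = [ 0x50  0xfc  0x1f  0x87  0xf8  0x6f  0xc0  0xdb ]

→ t0 |c0|f8|1f|50|fc|87|6f|db|
→ t1 |db|c0|6f|f8|87|1f|fc|50|
→ t2 |50|fc|1f|87|f8|6f|c0|db|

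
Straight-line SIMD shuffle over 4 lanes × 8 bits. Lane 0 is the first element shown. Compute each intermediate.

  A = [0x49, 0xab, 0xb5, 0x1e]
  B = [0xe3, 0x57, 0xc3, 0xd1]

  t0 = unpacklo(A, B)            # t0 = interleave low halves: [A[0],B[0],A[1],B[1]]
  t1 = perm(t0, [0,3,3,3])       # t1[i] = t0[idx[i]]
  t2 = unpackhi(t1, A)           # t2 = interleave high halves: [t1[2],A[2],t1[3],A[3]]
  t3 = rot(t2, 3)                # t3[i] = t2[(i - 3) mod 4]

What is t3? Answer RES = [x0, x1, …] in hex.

RES = [0xb5, 0x57, 0x1e, 0x57]

  t0: 49 e3 ab 57
  t1: 49 57 57 57
  t2: 57 b5 57 1e
  t3: b5 57 1e 57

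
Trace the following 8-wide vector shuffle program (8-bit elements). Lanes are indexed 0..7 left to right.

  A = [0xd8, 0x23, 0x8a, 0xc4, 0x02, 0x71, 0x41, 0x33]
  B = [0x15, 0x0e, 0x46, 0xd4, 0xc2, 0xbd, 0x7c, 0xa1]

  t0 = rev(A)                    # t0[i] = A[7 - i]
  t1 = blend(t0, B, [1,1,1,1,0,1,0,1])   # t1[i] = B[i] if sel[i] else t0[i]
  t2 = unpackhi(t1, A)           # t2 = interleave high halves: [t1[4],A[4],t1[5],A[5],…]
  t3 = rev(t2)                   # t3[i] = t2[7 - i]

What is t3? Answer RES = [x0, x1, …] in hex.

t0 = [0x33, 0x41, 0x71, 0x02, 0xc4, 0x8a, 0x23, 0xd8]
t1 = [0x15, 0x0e, 0x46, 0xd4, 0xc4, 0xbd, 0x23, 0xa1]
t2 = [0xc4, 0x02, 0xbd, 0x71, 0x23, 0x41, 0xa1, 0x33]
t3 = [0x33, 0xa1, 0x41, 0x23, 0x71, 0xbd, 0x02, 0xc4]

RES = [0x33, 0xa1, 0x41, 0x23, 0x71, 0xbd, 0x02, 0xc4]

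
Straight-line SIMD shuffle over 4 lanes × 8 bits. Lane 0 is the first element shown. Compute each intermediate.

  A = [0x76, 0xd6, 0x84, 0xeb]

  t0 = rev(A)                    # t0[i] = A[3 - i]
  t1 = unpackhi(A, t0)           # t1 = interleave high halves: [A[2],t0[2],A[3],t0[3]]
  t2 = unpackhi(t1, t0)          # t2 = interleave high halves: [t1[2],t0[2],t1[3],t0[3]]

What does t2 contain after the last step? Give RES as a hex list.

RES = [0xeb, 0xd6, 0x76, 0x76]

t0 = [0xeb, 0x84, 0xd6, 0x76]
t1 = [0x84, 0xd6, 0xeb, 0x76]
t2 = [0xeb, 0xd6, 0x76, 0x76]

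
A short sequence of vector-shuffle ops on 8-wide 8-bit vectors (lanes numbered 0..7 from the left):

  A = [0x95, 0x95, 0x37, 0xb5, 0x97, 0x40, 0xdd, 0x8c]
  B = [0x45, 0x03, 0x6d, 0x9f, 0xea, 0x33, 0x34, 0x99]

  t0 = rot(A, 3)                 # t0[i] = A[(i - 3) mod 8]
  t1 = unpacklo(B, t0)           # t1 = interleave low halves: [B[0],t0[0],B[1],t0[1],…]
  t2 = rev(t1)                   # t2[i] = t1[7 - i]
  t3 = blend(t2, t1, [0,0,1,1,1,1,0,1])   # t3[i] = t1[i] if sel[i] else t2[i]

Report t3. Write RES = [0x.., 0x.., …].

  t0: 40 dd 8c 95 95 37 b5 97
  t1: 45 40 03 dd 6d 8c 9f 95
  t2: 95 9f 8c 6d dd 03 40 45
  t3: 95 9f 03 dd 6d 8c 40 95

RES = [ 0x95  0x9f  0x03  0xdd  0x6d  0x8c  0x40  0x95 ]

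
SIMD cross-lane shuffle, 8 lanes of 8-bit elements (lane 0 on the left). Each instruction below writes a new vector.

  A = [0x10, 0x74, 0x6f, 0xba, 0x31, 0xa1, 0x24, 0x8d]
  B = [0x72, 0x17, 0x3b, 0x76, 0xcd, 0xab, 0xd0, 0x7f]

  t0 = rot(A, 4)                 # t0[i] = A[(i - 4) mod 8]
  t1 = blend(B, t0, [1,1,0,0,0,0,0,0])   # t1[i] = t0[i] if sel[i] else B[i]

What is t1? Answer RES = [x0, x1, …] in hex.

RES = [0x31, 0xa1, 0x3b, 0x76, 0xcd, 0xab, 0xd0, 0x7f]

t0 = [0x31, 0xa1, 0x24, 0x8d, 0x10, 0x74, 0x6f, 0xba]
t1 = [0x31, 0xa1, 0x3b, 0x76, 0xcd, 0xab, 0xd0, 0x7f]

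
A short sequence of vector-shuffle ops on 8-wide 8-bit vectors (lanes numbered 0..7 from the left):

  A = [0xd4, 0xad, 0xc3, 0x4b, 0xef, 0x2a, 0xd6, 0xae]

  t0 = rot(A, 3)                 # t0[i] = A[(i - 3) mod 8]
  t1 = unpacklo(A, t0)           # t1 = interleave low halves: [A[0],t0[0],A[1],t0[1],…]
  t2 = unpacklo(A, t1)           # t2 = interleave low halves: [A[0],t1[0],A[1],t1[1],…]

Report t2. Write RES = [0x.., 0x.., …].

RES = [0xd4, 0xd4, 0xad, 0x2a, 0xc3, 0xad, 0x4b, 0xd6]

t0 = [0x2a, 0xd6, 0xae, 0xd4, 0xad, 0xc3, 0x4b, 0xef]
t1 = [0xd4, 0x2a, 0xad, 0xd6, 0xc3, 0xae, 0x4b, 0xd4]
t2 = [0xd4, 0xd4, 0xad, 0x2a, 0xc3, 0xad, 0x4b, 0xd6]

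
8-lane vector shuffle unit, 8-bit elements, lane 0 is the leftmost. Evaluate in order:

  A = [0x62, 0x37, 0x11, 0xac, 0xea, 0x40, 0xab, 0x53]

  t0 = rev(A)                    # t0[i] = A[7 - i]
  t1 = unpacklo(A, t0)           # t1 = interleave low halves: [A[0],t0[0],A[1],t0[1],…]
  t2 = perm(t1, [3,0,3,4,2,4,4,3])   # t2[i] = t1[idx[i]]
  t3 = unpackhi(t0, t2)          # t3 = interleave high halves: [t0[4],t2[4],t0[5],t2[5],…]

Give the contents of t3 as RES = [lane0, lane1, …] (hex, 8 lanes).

→ t0 |53|ab|40|ea|ac|11|37|62|
→ t1 |62|53|37|ab|11|40|ac|ea|
→ t2 |ab|62|ab|11|37|11|11|ab|
→ t3 |ac|37|11|11|37|11|62|ab|

RES = [0xac, 0x37, 0x11, 0x11, 0x37, 0x11, 0x62, 0xab]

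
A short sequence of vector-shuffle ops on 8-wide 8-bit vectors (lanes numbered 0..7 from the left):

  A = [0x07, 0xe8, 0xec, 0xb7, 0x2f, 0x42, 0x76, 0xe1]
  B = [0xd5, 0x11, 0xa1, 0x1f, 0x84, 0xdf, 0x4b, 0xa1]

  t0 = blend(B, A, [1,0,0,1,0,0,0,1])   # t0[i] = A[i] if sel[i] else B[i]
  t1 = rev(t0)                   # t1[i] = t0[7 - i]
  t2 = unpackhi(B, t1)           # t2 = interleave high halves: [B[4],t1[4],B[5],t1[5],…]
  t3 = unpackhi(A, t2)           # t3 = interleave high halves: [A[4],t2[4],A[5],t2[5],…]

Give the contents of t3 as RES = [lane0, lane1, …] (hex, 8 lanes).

  t0: 07 11 a1 b7 84 df 4b e1
  t1: e1 4b df 84 b7 a1 11 07
  t2: 84 b7 df a1 4b 11 a1 07
  t3: 2f 4b 42 11 76 a1 e1 07

RES = [ 0x2f  0x4b  0x42  0x11  0x76  0xa1  0xe1  0x07 ]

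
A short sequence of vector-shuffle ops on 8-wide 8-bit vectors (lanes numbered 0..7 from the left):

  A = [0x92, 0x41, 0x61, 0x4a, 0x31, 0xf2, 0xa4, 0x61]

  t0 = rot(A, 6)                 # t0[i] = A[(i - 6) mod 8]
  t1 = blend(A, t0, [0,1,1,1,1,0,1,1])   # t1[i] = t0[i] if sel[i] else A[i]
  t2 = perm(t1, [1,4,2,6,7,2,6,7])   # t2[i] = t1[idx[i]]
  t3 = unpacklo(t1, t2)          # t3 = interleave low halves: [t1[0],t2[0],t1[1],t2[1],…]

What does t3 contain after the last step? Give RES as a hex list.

  t0: 61 4a 31 f2 a4 61 92 41
  t1: 92 4a 31 f2 a4 f2 92 41
  t2: 4a a4 31 92 41 31 92 41
  t3: 92 4a 4a a4 31 31 f2 92

RES = [ 0x92  0x4a  0x4a  0xa4  0x31  0x31  0xf2  0x92 ]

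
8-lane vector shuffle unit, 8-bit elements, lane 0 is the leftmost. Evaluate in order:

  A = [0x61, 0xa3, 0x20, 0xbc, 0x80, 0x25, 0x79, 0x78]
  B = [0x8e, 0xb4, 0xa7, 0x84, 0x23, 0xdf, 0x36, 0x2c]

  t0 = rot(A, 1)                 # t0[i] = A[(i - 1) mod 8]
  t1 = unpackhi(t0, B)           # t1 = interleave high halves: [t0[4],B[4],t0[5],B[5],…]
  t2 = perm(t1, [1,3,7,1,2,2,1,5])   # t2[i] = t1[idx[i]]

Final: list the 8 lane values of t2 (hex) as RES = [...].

t0 = [0x78, 0x61, 0xa3, 0x20, 0xbc, 0x80, 0x25, 0x79]
t1 = [0xbc, 0x23, 0x80, 0xdf, 0x25, 0x36, 0x79, 0x2c]
t2 = [0x23, 0xdf, 0x2c, 0x23, 0x80, 0x80, 0x23, 0x36]

RES = [0x23, 0xdf, 0x2c, 0x23, 0x80, 0x80, 0x23, 0x36]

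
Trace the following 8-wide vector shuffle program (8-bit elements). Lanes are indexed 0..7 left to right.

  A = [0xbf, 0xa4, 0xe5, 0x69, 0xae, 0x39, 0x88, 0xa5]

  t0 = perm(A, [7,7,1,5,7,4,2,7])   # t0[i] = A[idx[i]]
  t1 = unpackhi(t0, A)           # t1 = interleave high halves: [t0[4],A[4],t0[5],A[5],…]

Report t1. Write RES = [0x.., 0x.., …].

RES = [ 0xa5  0xae  0xae  0x39  0xe5  0x88  0xa5  0xa5 ]

t0 = [0xa5, 0xa5, 0xa4, 0x39, 0xa5, 0xae, 0xe5, 0xa5]
t1 = [0xa5, 0xae, 0xae, 0x39, 0xe5, 0x88, 0xa5, 0xa5]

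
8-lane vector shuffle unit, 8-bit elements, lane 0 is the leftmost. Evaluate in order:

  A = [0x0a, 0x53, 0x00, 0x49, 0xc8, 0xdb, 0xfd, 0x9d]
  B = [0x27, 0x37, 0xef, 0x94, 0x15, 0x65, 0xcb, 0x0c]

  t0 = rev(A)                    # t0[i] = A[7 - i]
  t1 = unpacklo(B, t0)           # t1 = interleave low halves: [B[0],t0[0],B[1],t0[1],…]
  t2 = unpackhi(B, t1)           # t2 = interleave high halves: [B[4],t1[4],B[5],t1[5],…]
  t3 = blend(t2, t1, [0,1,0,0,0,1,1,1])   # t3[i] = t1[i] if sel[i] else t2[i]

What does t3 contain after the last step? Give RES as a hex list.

RES = [0x15, 0x9d, 0x65, 0xdb, 0xcb, 0xdb, 0x94, 0xc8]

t0 = [0x9d, 0xfd, 0xdb, 0xc8, 0x49, 0x00, 0x53, 0x0a]
t1 = [0x27, 0x9d, 0x37, 0xfd, 0xef, 0xdb, 0x94, 0xc8]
t2 = [0x15, 0xef, 0x65, 0xdb, 0xcb, 0x94, 0x0c, 0xc8]
t3 = [0x15, 0x9d, 0x65, 0xdb, 0xcb, 0xdb, 0x94, 0xc8]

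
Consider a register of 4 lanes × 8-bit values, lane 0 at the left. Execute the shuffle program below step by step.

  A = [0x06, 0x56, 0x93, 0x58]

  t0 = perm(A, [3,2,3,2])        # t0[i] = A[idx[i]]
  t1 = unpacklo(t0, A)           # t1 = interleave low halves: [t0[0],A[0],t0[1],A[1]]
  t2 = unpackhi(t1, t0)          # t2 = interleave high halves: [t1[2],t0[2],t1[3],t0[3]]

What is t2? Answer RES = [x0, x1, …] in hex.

RES = [ 0x93  0x58  0x56  0x93 ]

→ t0 |58|93|58|93|
→ t1 |58|06|93|56|
→ t2 |93|58|56|93|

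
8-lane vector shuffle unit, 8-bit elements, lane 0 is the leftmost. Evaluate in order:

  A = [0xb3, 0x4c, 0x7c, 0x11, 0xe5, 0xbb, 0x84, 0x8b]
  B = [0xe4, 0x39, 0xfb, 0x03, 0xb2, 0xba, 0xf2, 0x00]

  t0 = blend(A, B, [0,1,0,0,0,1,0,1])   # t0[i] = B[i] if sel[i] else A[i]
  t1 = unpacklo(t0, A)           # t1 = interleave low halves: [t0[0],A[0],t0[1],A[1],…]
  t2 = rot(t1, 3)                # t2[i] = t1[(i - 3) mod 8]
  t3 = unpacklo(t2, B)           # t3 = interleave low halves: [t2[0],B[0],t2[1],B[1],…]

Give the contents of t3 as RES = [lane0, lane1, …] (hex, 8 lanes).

RES = [0x7c, 0xe4, 0x11, 0x39, 0x11, 0xfb, 0xb3, 0x03]

  t0: b3 39 7c 11 e5 ba 84 00
  t1: b3 b3 39 4c 7c 7c 11 11
  t2: 7c 11 11 b3 b3 39 4c 7c
  t3: 7c e4 11 39 11 fb b3 03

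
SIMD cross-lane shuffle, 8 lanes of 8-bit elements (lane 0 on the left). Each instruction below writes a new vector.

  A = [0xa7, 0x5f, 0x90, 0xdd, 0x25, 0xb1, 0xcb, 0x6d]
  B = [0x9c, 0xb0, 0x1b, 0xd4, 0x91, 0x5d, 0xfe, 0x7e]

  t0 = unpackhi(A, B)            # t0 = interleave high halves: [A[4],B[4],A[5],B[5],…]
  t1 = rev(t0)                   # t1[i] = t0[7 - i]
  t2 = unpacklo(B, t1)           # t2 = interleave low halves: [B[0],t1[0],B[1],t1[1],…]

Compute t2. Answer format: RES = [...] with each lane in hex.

  t0: 25 91 b1 5d cb fe 6d 7e
  t1: 7e 6d fe cb 5d b1 91 25
  t2: 9c 7e b0 6d 1b fe d4 cb

RES = [ 0x9c  0x7e  0xb0  0x6d  0x1b  0xfe  0xd4  0xcb ]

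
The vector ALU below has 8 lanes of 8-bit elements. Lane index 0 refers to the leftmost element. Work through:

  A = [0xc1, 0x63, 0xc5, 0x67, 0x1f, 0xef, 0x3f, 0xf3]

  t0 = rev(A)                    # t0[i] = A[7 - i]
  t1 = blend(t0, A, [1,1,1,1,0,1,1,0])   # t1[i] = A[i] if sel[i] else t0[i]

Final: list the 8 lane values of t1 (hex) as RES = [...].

RES = [0xc1, 0x63, 0xc5, 0x67, 0x67, 0xef, 0x3f, 0xc1]

t0 = [0xf3, 0x3f, 0xef, 0x1f, 0x67, 0xc5, 0x63, 0xc1]
t1 = [0xc1, 0x63, 0xc5, 0x67, 0x67, 0xef, 0x3f, 0xc1]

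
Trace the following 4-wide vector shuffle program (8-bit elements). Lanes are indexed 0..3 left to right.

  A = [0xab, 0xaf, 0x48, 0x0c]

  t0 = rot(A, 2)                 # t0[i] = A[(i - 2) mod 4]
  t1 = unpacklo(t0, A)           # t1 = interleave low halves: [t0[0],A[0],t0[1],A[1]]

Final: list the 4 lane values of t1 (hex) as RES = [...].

RES = [0x48, 0xab, 0x0c, 0xaf]

  t0: 48 0c ab af
  t1: 48 ab 0c af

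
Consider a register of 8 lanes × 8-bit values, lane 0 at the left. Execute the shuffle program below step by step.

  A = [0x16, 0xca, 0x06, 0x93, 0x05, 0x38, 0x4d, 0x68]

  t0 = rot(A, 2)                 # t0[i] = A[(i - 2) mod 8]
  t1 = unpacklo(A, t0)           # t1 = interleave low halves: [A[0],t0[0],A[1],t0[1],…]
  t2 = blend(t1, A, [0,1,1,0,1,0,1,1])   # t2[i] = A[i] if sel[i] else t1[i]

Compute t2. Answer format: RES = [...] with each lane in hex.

t0 = [0x4d, 0x68, 0x16, 0xca, 0x06, 0x93, 0x05, 0x38]
t1 = [0x16, 0x4d, 0xca, 0x68, 0x06, 0x16, 0x93, 0xca]
t2 = [0x16, 0xca, 0x06, 0x68, 0x05, 0x16, 0x4d, 0x68]

RES = [0x16, 0xca, 0x06, 0x68, 0x05, 0x16, 0x4d, 0x68]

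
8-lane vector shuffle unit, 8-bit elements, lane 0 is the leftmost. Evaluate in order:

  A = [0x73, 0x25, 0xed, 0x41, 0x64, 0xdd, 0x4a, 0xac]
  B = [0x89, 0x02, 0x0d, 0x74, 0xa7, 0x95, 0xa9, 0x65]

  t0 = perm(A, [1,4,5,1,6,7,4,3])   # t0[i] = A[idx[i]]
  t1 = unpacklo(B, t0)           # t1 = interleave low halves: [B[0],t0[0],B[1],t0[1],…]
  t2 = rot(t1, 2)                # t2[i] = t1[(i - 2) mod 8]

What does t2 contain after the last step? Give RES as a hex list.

→ t0 |25|64|dd|25|4a|ac|64|41|
→ t1 |89|25|02|64|0d|dd|74|25|
→ t2 |74|25|89|25|02|64|0d|dd|

RES = [ 0x74  0x25  0x89  0x25  0x02  0x64  0x0d  0xdd ]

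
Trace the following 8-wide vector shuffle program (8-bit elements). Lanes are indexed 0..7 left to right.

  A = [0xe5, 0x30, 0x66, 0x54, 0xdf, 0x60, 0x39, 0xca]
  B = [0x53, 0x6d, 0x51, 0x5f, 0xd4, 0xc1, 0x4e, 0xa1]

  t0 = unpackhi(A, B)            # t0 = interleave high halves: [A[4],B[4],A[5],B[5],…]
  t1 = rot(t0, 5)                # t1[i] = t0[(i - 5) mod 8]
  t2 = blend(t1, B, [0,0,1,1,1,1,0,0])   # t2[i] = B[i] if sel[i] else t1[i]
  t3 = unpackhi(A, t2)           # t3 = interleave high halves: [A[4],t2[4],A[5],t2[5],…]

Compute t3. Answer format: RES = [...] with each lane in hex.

RES = [0xdf, 0xd4, 0x60, 0xc1, 0x39, 0xd4, 0xca, 0x60]

  t0: df d4 60 c1 39 4e ca a1
  t1: c1 39 4e ca a1 df d4 60
  t2: c1 39 51 5f d4 c1 d4 60
  t3: df d4 60 c1 39 d4 ca 60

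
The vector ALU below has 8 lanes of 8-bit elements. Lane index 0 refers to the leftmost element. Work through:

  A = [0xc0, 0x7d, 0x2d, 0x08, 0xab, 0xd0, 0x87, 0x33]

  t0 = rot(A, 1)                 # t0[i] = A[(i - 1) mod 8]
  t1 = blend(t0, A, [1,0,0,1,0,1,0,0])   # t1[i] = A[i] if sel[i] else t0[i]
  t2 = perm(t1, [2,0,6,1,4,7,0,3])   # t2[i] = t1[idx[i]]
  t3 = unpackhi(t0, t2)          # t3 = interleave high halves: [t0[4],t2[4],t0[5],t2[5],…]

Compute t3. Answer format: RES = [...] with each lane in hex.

t0 = [0x33, 0xc0, 0x7d, 0x2d, 0x08, 0xab, 0xd0, 0x87]
t1 = [0xc0, 0xc0, 0x7d, 0x08, 0x08, 0xd0, 0xd0, 0x87]
t2 = [0x7d, 0xc0, 0xd0, 0xc0, 0x08, 0x87, 0xc0, 0x08]
t3 = [0x08, 0x08, 0xab, 0x87, 0xd0, 0xc0, 0x87, 0x08]

RES = [0x08, 0x08, 0xab, 0x87, 0xd0, 0xc0, 0x87, 0x08]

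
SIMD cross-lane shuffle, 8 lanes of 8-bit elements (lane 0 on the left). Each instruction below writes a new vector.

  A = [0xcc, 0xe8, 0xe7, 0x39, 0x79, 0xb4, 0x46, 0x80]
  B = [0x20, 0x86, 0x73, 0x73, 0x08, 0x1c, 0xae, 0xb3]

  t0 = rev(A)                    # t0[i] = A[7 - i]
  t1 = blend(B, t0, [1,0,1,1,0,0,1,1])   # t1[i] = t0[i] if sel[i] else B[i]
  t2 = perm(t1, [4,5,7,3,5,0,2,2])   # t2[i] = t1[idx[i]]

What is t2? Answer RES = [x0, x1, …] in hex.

RES = [0x08, 0x1c, 0xcc, 0x79, 0x1c, 0x80, 0xb4, 0xb4]

t0 = [0x80, 0x46, 0xb4, 0x79, 0x39, 0xe7, 0xe8, 0xcc]
t1 = [0x80, 0x86, 0xb4, 0x79, 0x08, 0x1c, 0xe8, 0xcc]
t2 = [0x08, 0x1c, 0xcc, 0x79, 0x1c, 0x80, 0xb4, 0xb4]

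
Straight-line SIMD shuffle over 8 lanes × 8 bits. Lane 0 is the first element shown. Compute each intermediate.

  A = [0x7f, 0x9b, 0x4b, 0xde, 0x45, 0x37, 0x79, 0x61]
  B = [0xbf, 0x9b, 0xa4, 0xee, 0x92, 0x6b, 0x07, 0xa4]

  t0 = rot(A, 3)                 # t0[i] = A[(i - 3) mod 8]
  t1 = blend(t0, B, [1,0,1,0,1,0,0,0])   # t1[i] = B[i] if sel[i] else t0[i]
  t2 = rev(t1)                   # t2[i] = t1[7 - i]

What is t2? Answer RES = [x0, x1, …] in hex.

RES = [ 0x45  0xde  0x4b  0x92  0x7f  0xa4  0x79  0xbf ]

  t0: 37 79 61 7f 9b 4b de 45
  t1: bf 79 a4 7f 92 4b de 45
  t2: 45 de 4b 92 7f a4 79 bf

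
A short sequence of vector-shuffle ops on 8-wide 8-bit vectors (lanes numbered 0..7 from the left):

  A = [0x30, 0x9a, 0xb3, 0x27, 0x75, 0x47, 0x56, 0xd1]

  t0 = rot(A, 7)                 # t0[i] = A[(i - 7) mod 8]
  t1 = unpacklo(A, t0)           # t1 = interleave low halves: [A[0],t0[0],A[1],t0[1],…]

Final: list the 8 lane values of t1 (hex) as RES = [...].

  t0: 9a b3 27 75 47 56 d1 30
  t1: 30 9a 9a b3 b3 27 27 75

RES = [0x30, 0x9a, 0x9a, 0xb3, 0xb3, 0x27, 0x27, 0x75]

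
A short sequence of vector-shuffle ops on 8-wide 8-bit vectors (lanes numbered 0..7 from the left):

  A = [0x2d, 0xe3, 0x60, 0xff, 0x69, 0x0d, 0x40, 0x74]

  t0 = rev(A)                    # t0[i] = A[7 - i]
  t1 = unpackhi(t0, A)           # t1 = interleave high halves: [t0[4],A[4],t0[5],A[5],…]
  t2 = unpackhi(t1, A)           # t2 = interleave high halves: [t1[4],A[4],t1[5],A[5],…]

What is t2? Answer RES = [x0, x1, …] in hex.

RES = [0xe3, 0x69, 0x40, 0x0d, 0x2d, 0x40, 0x74, 0x74]

t0 = [0x74, 0x40, 0x0d, 0x69, 0xff, 0x60, 0xe3, 0x2d]
t1 = [0xff, 0x69, 0x60, 0x0d, 0xe3, 0x40, 0x2d, 0x74]
t2 = [0xe3, 0x69, 0x40, 0x0d, 0x2d, 0x40, 0x74, 0x74]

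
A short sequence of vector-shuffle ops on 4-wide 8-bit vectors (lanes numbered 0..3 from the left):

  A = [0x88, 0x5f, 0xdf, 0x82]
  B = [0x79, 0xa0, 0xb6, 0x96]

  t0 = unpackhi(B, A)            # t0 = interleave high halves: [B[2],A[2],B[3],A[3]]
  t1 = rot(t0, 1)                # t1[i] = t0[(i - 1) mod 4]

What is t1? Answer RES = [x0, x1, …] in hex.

RES = [ 0x82  0xb6  0xdf  0x96 ]

t0 = [0xb6, 0xdf, 0x96, 0x82]
t1 = [0x82, 0xb6, 0xdf, 0x96]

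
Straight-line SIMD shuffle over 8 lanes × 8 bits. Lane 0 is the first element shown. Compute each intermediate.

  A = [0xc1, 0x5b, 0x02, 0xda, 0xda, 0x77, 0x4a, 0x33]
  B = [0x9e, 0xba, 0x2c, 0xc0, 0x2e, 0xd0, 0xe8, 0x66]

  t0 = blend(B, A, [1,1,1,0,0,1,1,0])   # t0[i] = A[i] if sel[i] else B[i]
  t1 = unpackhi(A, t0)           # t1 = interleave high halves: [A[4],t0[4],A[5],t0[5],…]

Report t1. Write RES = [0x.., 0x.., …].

RES = [0xda, 0x2e, 0x77, 0x77, 0x4a, 0x4a, 0x33, 0x66]

t0 = [0xc1, 0x5b, 0x02, 0xc0, 0x2e, 0x77, 0x4a, 0x66]
t1 = [0xda, 0x2e, 0x77, 0x77, 0x4a, 0x4a, 0x33, 0x66]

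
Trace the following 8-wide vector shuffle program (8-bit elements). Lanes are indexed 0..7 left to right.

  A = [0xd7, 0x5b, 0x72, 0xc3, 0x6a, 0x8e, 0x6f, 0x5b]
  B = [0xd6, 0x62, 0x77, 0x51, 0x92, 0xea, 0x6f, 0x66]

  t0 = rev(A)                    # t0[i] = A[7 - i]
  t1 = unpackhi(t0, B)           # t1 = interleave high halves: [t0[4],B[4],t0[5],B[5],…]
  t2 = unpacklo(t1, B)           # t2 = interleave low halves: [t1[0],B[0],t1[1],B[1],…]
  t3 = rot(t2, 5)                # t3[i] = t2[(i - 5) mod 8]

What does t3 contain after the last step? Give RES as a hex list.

RES = [ 0x62  0x72  0x77  0xea  0x51  0xc3  0xd6  0x92 ]

  t0: 5b 6f 8e 6a c3 72 5b d7
  t1: c3 92 72 ea 5b 6f d7 66
  t2: c3 d6 92 62 72 77 ea 51
  t3: 62 72 77 ea 51 c3 d6 92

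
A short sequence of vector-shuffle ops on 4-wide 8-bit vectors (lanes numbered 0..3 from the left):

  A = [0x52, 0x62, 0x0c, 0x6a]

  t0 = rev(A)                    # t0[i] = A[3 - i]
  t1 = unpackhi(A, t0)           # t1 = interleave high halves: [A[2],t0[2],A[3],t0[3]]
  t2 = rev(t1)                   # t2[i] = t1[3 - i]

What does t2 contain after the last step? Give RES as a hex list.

RES = [ 0x52  0x6a  0x62  0x0c ]

→ t0 |6a|0c|62|52|
→ t1 |0c|62|6a|52|
→ t2 |52|6a|62|0c|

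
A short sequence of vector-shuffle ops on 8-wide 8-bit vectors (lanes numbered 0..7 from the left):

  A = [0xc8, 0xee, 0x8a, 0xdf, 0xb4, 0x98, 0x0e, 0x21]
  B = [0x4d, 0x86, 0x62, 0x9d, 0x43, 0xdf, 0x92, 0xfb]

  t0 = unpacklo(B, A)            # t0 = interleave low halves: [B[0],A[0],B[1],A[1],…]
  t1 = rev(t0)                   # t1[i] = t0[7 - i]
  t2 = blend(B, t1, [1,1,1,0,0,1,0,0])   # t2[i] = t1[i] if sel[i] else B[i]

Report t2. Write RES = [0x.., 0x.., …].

→ t0 |4d|c8|86|ee|62|8a|9d|df|
→ t1 |df|9d|8a|62|ee|86|c8|4d|
→ t2 |df|9d|8a|9d|43|86|92|fb|

RES = [ 0xdf  0x9d  0x8a  0x9d  0x43  0x86  0x92  0xfb ]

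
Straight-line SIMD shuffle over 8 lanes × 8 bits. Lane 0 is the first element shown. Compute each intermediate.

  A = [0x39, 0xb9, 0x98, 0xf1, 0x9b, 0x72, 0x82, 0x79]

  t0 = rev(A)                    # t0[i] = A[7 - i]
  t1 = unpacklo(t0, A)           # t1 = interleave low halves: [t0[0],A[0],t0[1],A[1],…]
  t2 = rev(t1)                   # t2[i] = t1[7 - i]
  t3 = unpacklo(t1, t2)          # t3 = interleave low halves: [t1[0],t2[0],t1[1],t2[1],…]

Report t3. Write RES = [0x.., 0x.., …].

  t0: 79 82 72 9b f1 98 b9 39
  t1: 79 39 82 b9 72 98 9b f1
  t2: f1 9b 98 72 b9 82 39 79
  t3: 79 f1 39 9b 82 98 b9 72

RES = [0x79, 0xf1, 0x39, 0x9b, 0x82, 0x98, 0xb9, 0x72]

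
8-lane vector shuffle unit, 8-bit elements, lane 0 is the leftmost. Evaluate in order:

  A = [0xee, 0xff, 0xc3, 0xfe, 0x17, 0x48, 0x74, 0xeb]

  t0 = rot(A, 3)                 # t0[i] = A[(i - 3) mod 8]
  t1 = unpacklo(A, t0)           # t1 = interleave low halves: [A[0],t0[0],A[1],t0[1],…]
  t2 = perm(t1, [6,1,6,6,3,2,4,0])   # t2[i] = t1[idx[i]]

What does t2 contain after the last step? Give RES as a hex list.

t0 = [0x48, 0x74, 0xeb, 0xee, 0xff, 0xc3, 0xfe, 0x17]
t1 = [0xee, 0x48, 0xff, 0x74, 0xc3, 0xeb, 0xfe, 0xee]
t2 = [0xfe, 0x48, 0xfe, 0xfe, 0x74, 0xff, 0xc3, 0xee]

RES = [ 0xfe  0x48  0xfe  0xfe  0x74  0xff  0xc3  0xee ]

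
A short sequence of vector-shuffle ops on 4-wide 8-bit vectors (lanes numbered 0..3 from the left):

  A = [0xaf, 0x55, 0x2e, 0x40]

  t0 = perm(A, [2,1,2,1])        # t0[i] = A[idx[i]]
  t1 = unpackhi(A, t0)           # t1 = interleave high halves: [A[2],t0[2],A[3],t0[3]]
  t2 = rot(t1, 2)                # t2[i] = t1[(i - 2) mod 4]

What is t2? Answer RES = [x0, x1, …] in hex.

  t0: 2e 55 2e 55
  t1: 2e 2e 40 55
  t2: 40 55 2e 2e

RES = [ 0x40  0x55  0x2e  0x2e ]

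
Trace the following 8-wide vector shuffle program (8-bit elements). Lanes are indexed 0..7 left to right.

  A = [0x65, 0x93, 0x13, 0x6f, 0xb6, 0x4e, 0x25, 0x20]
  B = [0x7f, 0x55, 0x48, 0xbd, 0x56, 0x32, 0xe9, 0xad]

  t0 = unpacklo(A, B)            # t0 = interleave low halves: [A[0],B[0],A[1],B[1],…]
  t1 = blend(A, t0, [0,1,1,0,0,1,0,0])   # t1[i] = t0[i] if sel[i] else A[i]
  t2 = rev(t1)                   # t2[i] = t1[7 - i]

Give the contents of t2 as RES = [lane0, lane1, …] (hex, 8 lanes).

RES = [ 0x20  0x25  0x48  0xb6  0x6f  0x93  0x7f  0x65 ]

t0 = [0x65, 0x7f, 0x93, 0x55, 0x13, 0x48, 0x6f, 0xbd]
t1 = [0x65, 0x7f, 0x93, 0x6f, 0xb6, 0x48, 0x25, 0x20]
t2 = [0x20, 0x25, 0x48, 0xb6, 0x6f, 0x93, 0x7f, 0x65]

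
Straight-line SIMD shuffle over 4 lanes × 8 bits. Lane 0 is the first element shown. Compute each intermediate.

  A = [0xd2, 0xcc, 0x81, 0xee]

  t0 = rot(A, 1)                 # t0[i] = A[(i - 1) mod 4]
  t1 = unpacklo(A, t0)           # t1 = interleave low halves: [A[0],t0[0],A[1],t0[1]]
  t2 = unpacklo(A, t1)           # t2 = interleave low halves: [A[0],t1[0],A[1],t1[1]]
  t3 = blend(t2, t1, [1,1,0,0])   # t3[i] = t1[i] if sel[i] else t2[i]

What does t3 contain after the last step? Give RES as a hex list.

RES = [ 0xd2  0xee  0xcc  0xee ]

→ t0 |ee|d2|cc|81|
→ t1 |d2|ee|cc|d2|
→ t2 |d2|d2|cc|ee|
→ t3 |d2|ee|cc|ee|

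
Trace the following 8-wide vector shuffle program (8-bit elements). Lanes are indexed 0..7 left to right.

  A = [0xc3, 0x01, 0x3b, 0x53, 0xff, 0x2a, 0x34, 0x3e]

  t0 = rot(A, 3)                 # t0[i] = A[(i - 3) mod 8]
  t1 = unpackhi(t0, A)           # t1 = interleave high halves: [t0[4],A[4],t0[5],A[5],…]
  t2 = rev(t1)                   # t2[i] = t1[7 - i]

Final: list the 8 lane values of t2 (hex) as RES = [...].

t0 = [0x2a, 0x34, 0x3e, 0xc3, 0x01, 0x3b, 0x53, 0xff]
t1 = [0x01, 0xff, 0x3b, 0x2a, 0x53, 0x34, 0xff, 0x3e]
t2 = [0x3e, 0xff, 0x34, 0x53, 0x2a, 0x3b, 0xff, 0x01]

RES = [0x3e, 0xff, 0x34, 0x53, 0x2a, 0x3b, 0xff, 0x01]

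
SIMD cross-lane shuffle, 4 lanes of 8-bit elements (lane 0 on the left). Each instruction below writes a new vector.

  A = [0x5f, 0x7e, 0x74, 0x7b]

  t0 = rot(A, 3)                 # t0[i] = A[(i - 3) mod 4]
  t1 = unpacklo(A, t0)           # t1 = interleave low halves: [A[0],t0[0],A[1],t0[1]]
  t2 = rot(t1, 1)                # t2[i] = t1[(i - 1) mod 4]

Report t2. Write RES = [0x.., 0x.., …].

→ t0 |7e|74|7b|5f|
→ t1 |5f|7e|7e|74|
→ t2 |74|5f|7e|7e|

RES = [0x74, 0x5f, 0x7e, 0x7e]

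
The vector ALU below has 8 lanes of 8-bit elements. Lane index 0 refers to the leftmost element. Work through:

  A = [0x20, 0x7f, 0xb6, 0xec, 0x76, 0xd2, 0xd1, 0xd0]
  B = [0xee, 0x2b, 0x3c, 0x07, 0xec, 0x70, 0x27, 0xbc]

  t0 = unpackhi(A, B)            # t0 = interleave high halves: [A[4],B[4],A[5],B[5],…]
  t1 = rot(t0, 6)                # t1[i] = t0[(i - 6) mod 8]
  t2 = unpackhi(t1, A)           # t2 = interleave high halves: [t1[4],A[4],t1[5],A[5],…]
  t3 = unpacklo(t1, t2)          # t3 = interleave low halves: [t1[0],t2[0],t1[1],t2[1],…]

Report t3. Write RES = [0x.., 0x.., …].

RES = [ 0xd2  0xd0  0x70  0x76  0xd1  0xbc  0x27  0xd2 ]

→ t0 |76|ec|d2|70|d1|27|d0|bc|
→ t1 |d2|70|d1|27|d0|bc|76|ec|
→ t2 |d0|76|bc|d2|76|d1|ec|d0|
→ t3 |d2|d0|70|76|d1|bc|27|d2|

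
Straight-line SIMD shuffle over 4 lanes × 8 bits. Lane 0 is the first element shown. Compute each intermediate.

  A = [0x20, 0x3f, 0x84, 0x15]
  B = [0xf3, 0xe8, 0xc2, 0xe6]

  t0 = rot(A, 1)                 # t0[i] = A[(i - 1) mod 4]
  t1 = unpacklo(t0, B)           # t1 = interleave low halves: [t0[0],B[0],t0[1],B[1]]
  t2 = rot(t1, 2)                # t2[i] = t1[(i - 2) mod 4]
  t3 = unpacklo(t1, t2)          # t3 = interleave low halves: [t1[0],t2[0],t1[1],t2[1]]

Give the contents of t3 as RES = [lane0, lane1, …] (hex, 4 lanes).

RES = [ 0x15  0x20  0xf3  0xe8 ]

  t0: 15 20 3f 84
  t1: 15 f3 20 e8
  t2: 20 e8 15 f3
  t3: 15 20 f3 e8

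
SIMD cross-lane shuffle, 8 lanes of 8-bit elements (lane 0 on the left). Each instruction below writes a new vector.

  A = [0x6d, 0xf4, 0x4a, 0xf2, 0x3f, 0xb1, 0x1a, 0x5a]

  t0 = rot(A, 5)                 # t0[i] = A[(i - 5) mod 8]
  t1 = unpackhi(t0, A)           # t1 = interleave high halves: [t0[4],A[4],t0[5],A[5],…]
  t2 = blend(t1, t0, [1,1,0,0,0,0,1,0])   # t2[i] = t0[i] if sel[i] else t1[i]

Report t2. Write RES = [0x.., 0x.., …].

  t0: f2 3f b1 1a 5a 6d f4 4a
  t1: 5a 3f 6d b1 f4 1a 4a 5a
  t2: f2 3f 6d b1 f4 1a f4 5a

RES = [0xf2, 0x3f, 0x6d, 0xb1, 0xf4, 0x1a, 0xf4, 0x5a]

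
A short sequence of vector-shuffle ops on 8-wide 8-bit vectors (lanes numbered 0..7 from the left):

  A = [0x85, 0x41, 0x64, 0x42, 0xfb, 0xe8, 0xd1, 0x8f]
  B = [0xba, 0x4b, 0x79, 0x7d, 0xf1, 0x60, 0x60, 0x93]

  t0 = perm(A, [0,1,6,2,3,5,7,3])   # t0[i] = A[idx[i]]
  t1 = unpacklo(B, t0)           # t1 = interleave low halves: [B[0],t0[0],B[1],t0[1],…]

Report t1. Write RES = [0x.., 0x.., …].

→ t0 |85|41|d1|64|42|e8|8f|42|
→ t1 |ba|85|4b|41|79|d1|7d|64|

RES = [0xba, 0x85, 0x4b, 0x41, 0x79, 0xd1, 0x7d, 0x64]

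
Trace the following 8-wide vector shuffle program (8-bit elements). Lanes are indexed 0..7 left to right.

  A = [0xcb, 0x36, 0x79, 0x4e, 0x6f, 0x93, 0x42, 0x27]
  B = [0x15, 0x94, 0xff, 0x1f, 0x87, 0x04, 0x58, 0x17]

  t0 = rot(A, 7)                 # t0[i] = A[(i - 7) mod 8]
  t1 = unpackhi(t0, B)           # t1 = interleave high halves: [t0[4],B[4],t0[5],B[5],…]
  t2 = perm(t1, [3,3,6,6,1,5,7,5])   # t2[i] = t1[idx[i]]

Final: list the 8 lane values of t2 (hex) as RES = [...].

  t0: 36 79 4e 6f 93 42 27 cb
  t1: 93 87 42 04 27 58 cb 17
  t2: 04 04 cb cb 87 58 17 58

RES = [ 0x04  0x04  0xcb  0xcb  0x87  0x58  0x17  0x58 ]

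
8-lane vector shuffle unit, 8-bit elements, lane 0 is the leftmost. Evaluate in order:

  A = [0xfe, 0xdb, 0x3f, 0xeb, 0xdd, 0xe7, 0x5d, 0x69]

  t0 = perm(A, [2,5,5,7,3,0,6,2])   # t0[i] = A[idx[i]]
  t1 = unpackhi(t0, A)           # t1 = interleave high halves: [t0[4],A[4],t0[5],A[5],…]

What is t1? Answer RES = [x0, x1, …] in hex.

RES = [0xeb, 0xdd, 0xfe, 0xe7, 0x5d, 0x5d, 0x3f, 0x69]

t0 = [0x3f, 0xe7, 0xe7, 0x69, 0xeb, 0xfe, 0x5d, 0x3f]
t1 = [0xeb, 0xdd, 0xfe, 0xe7, 0x5d, 0x5d, 0x3f, 0x69]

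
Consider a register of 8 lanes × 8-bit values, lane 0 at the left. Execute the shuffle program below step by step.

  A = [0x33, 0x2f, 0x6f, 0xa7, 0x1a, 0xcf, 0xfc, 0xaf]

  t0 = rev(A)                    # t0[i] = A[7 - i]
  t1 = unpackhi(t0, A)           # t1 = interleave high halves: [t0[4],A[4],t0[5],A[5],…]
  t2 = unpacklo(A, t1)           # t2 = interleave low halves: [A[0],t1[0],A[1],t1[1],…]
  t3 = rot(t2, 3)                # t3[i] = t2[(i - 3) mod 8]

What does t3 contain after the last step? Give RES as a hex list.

RES = [ 0x6f  0xa7  0xcf  0x33  0xa7  0x2f  0x1a  0x6f ]

t0 = [0xaf, 0xfc, 0xcf, 0x1a, 0xa7, 0x6f, 0x2f, 0x33]
t1 = [0xa7, 0x1a, 0x6f, 0xcf, 0x2f, 0xfc, 0x33, 0xaf]
t2 = [0x33, 0xa7, 0x2f, 0x1a, 0x6f, 0x6f, 0xa7, 0xcf]
t3 = [0x6f, 0xa7, 0xcf, 0x33, 0xa7, 0x2f, 0x1a, 0x6f]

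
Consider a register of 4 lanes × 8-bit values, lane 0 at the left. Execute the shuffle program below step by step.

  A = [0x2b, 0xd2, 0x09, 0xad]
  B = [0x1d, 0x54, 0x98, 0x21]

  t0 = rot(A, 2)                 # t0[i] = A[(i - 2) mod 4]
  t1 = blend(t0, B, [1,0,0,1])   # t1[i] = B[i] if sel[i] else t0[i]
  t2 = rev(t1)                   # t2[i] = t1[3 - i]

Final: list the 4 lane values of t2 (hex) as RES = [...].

t0 = [0x09, 0xad, 0x2b, 0xd2]
t1 = [0x1d, 0xad, 0x2b, 0x21]
t2 = [0x21, 0x2b, 0xad, 0x1d]

RES = [ 0x21  0x2b  0xad  0x1d ]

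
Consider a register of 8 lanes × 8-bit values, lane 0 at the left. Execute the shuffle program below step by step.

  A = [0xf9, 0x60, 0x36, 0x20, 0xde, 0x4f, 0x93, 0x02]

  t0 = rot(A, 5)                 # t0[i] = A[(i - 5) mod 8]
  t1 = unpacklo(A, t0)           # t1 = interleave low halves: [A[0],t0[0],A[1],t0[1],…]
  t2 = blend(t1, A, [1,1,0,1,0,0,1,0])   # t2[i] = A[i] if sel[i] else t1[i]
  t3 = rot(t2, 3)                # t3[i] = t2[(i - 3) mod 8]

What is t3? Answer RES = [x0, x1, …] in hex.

t0 = [0x20, 0xde, 0x4f, 0x93, 0x02, 0xf9, 0x60, 0x36]
t1 = [0xf9, 0x20, 0x60, 0xde, 0x36, 0x4f, 0x20, 0x93]
t2 = [0xf9, 0x60, 0x60, 0x20, 0x36, 0x4f, 0x93, 0x93]
t3 = [0x4f, 0x93, 0x93, 0xf9, 0x60, 0x60, 0x20, 0x36]

RES = [ 0x4f  0x93  0x93  0xf9  0x60  0x60  0x20  0x36 ]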